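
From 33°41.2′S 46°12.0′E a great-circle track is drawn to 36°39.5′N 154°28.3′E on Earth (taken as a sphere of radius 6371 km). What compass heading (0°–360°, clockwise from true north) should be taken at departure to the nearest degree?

65°

Δλ = 108.272° = 1.8897 rad.
y = sin Δλ · cos φ₂ = (0.9496)(0.8022) = 0.7618
x = cos φ₁ sin φ₂ − sin φ₁ cos φ₂ cos Δλ = (0.8321)(0.5970) − (-0.5547)(0.8022)(-0.3135) = 0.3573
θ = atan2(y, x) = 64.87°, so the bearing is 65°.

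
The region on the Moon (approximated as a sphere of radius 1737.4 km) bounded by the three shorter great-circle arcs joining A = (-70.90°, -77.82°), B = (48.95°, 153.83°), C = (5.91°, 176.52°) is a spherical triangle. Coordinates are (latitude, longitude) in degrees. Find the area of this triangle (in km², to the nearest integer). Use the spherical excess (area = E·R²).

177704 km²

Side lengths (central angles): a = 0.8226, b = 1.7570, c = 2.5791 rad; semiperimeter s = 2.5794.
By l'Huilier's theorem, tan(E/4) = √[tan(s/2) tan((s−a)/2) tan((s−b)/2) tan((s−c)/2)], giving spherical excess E = 0.0589 rad.
Area = E·R² = 0.0589 × (1737.4)² ≈ 177704 km².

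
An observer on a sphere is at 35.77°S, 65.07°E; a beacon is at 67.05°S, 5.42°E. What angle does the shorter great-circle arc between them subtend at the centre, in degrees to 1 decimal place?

45.7°

In radians: φ₁ = -0.6243, φ₂ = -1.1702, Δλ = -59.650° = -1.0411 rad.
cos c = sin φ₁ sin φ₂ + cos φ₁ cos φ₂ cos Δλ = (-0.5845)(-0.9208) + (0.8114)(0.3899)(0.5053) = 0.69812,
so c = arccos(0.69812) = 0.79802 rad.
So the angular separation is 45.7°.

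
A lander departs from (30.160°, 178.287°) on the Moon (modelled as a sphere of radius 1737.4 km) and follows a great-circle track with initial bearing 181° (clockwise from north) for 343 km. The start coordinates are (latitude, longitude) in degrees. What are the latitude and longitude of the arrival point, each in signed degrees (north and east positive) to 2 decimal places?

Angular distance δ = d/R = 343/1737.4 = 0.19742 rad; initial bearing θ = 3.1590 rad.
sin φ₂ = sin φ₁ cos δ + cos φ₁ sin δ cos θ = (0.5024)(0.9806) + (0.8646)(0.1961)(-0.9998) = 0.3231, so φ₂ = 18.85°.
Δλ = atan2(sin θ sin δ cos φ₁, cos δ − sin φ₁ sin φ₂) = atan2(-0.0030, 0.8182) = -0.207°.
λ₂ = 178.287° − 0.207° = 178.08°.

18.85°, 178.08°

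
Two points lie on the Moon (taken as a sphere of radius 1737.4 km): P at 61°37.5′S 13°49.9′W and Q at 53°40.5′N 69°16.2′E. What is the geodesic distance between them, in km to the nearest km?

Let φ₁ = -1.0756 rad, φ₂ = 0.9368 rad, and Δλ = 1.4504 rad.
Haversine: a = sin²(Δφ/2) + cos φ₁ cos φ₂ sin²(Δλ/2) = 0.7137 + (0.4752)(0.5924)(0.4399) = 0.83753.
Central angle c = 2·arcsin(√a) = 2.31184 rad.
Distance = R·c = 1737.4 × 2.3118 ≈ 4017 km.

4017 km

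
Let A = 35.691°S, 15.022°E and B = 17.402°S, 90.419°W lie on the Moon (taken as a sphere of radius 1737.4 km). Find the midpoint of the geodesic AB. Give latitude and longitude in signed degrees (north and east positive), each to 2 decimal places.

Central angle δ = 1.6027 rad. Interpolating on the sphere with fraction f = 0.5:
P = [sin((1−f)δ)·A + sin(fδ)·B] / sin δ = 0.7186·A + 0.7186·B in Cartesian coordinates,
giving P = (0.5587, -0.5345, -0.6342), i.e. latitude -39.36°, longitude -43.73°.

-39.36°, -43.73°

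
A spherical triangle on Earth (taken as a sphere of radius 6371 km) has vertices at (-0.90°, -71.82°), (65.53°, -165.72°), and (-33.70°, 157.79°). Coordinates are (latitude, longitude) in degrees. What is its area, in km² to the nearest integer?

Side lengths (central angles): a = 1.8008, b = 2.1298, c = 1.6133 rad; semiperimeter s = 2.7719.
By l'Huilier's theorem, tan(E/4) = √[tan(s/2) tan((s−a)/2) tan((s−b)/2) tan((s−c)/2)], giving spherical excess E = 2.6587 rad.
Area = E·R² = 2.6587 × (6371)² ≈ 107914700 km².

107914700 km²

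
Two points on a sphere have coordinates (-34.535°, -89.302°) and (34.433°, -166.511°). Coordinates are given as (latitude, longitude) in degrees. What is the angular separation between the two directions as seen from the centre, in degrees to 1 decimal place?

In radians: φ₁ = -0.6027, φ₂ = 0.6010, Δλ = -77.209° = -1.3476 rad.
Haversine: a = sin²(Δφ/2) + cos φ₁ cos φ₂ sin²(Δλ/2) = 0.3206 + (0.8238)(0.8248)(0.3893) = 0.58506.
Central angle c = 2·arcsin(√a) = 1.74176 rad.
So the angular separation is 99.8°.

99.8°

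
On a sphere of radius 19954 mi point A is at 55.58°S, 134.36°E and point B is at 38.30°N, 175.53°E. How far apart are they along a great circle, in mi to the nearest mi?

In radians: φ₁ = -0.9701, φ₂ = 0.6685, Δλ = 41.170° = 0.7186 rad.
cos c = sin φ₁ sin φ₂ + cos φ₁ cos φ₂ cos Δλ = (-0.8249)(0.6198) + (0.5653)(0.7848)(0.7528) = -0.17734,
so c = arccos(-0.17734) = 1.74908 rad.
Distance = R·c = 19954 × 1.7491 ≈ 34901 mi.

34901 mi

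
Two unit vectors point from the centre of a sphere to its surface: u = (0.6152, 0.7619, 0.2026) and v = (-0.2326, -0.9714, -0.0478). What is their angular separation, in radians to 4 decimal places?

2.6745 rad

u·v = -0.8929; |u| = 1.0000, |v| = 1.0000.
cos θ = (u·v)/(|u||v|) = -0.8929, so θ = 2.6745 rad.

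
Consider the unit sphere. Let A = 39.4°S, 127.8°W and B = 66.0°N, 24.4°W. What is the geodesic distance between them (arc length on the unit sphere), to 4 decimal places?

In radians: φ₁ = -0.6877, φ₂ = 1.1519, Δλ = 103.400° = 1.8047 rad.
cos c = sin φ₁ sin φ₂ + cos φ₁ cos φ₂ cos Δλ = (-0.6347)(0.9135) + (0.7727)(0.4067)(-0.2317) = -0.65269,
so c = arccos(-0.65269) = 2.28193 rad.
On the unit sphere the arc length equals the central angle: 2.2819.

2.2819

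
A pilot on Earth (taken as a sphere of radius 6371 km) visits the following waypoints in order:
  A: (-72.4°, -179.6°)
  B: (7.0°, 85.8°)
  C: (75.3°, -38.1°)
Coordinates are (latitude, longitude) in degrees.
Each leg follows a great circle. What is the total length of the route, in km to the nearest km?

Leg A→B: central angle 1.7115 rad, distance 10903.9 km.
Leg B→C: central angle 1.5934 rad, distance 10151.5 km.
Total: 10903.9 + 10151.5 ≈ 21055 km.

21055 km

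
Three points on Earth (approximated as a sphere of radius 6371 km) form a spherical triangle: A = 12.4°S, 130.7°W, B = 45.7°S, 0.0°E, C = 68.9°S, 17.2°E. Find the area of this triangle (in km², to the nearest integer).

Side lengths (central angles): a = 0.4326, b = 1.6685, c = 1.8662 rad; semiperimeter s = 1.9836.
By l'Huilier's theorem, tan(E/4) = √[tan(s/2) tan((s−a)/2) tan((s−b)/2) tan((s−c)/2)], giving spherical excess E = 0.4712 rad.
Area = E·R² = 0.4712 × (6371)² ≈ 19126069 km².

19126069 km²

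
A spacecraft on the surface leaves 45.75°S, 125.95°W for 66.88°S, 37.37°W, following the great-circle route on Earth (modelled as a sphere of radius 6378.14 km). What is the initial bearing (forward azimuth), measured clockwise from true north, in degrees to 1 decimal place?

148.3°

With φ₁ = -0.7985, φ₂ = -1.1673, Δλ = 1.5460 rad, the forward-azimuth formula gives
θ = atan2( sin Δλ cos φ₂ , cos φ₁ sin φ₂ − sin φ₁ cos φ₂ cos Δλ ) = atan2(0.3925, -0.6348) = 148.27°.
So the initial bearing is 148.3°.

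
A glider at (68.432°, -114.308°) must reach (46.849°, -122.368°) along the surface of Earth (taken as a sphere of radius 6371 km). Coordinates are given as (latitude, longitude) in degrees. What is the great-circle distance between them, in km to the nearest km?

In radians: φ₁ = 1.1944, φ₂ = 0.8177, Δλ = -8.060° = -0.1407 rad.
Haversine: a = sin²(Δφ/2) + cos φ₁ cos φ₂ sin²(Δλ/2) = 0.0351 + (0.3676)(0.6839)(0.0049) = 0.03630.
Central angle c = 2·arcsin(√a) = 0.38339 rad.
Distance = R·c = 6371 × 0.3834 ≈ 2443 km.

2443 km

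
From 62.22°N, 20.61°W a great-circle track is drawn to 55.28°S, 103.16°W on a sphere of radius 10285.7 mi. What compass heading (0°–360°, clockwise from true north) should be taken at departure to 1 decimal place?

With φ₁ = 1.0859, φ₂ = -0.9648, Δλ = -1.4408 rad, the forward-azimuth formula gives
θ = atan2( sin Δλ cos φ₂ , cos φ₁ sin φ₂ − sin φ₁ cos φ₂ cos Δλ ) = atan2(-0.5648, -0.4484) = -128.45°.
Adding 360° brings this into [0°, 360°): 231.5°.

231.5°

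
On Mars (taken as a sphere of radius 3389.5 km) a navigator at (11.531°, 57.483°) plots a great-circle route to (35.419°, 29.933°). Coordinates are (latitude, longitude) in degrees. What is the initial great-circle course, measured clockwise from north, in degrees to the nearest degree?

With φ₁ = 0.2013, φ₂ = 0.6182, Δλ = -0.4808 rad, the forward-azimuth formula gives
θ = atan2( sin Δλ cos φ₂ , cos φ₁ sin φ₂ − sin φ₁ cos φ₂ cos Δλ ) = atan2(-0.3769, 0.4234) = -41.68°.
Adding 360° brings this into [0°, 360°): 318°.

318°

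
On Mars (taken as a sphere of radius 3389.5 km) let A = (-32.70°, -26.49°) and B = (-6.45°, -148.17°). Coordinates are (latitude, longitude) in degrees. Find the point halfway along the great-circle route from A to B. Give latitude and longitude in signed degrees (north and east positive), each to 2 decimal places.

The central angle between A and B is δ = 1.9589 rad.
With f = 0.5, the slerp weights are sin((1−f)δ)/sin δ = 0.8969 and sin(fδ)/sin δ = 0.8969.
Weighted sum of the unit vectors: (0.8969)·(0.7532,-0.3753,-0.5402) + (0.8969)·(-0.8442,-0.5241,-0.1123) = (-0.0817, -0.8067, -0.5853).
Converting back: φ = atan2(z, √(x²+y²)) = -35.82°, λ = atan2(y, x) = -95.78°.

-35.82°, -95.78°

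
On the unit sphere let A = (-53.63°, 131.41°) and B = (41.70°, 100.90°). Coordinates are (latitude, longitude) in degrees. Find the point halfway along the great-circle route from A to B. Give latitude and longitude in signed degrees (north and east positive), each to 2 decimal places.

Central angle δ = 1.7256 rad. Interpolating on the sphere with fraction f = 0.5:
P = [sin((1−f)δ)·A + sin(fδ)·B] / sin δ = 0.7689·A + 0.7689·B in Cartesian coordinates,
giving P = (-0.4101, 0.9057, -0.1076), i.e. latitude -6.18°, longitude 114.36°.

-6.18°, 114.36°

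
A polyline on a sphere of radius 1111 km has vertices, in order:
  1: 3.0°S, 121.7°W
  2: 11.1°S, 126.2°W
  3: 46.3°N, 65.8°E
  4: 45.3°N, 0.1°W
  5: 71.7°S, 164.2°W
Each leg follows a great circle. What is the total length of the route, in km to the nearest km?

6781 km

Leg 1→2: central angle 0.1614 rad, distance 179.3 km.
Leg 2→3: central angle 2.5020 rad, distance 2779.7 km.
Leg 3→4: central angle 0.7780 rad, distance 864.4 km.
Leg 4→5: central angle 2.6622 rad, distance 2957.7 km.
Total: 179.3 + 2779.7 + 864.4 + 2957.7 ≈ 6781 km.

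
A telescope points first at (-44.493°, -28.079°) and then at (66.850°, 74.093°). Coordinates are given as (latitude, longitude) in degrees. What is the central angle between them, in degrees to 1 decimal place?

134.7°

Let φ₁ = -0.7765 rad, φ₂ = 1.1668 rad, and Δλ = 1.7832 rad.
cos c = sin φ₁ sin φ₂ + cos φ₁ cos φ₂ cos Δλ = (-0.7008)(0.9195) + (0.7133)(0.3931)(-0.2108) = -0.70352,
so c = arccos(-0.70352) = 2.35114 rad.
So the angular separation is 134.7°.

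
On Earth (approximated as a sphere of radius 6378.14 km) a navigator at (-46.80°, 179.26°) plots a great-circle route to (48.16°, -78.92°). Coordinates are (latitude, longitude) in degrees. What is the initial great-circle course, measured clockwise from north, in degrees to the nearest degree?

58°

Δλ = 101.820° = 1.7771 rad.
y = sin Δλ · cos φ₂ = (0.9788)(0.6671) = 0.6529
x = cos φ₁ sin φ₂ − sin φ₁ cos φ₂ cos Δλ = (0.6845)(0.7450) − (-0.7290)(0.6671)(-0.2048) = 0.4104
θ = atan2(y, x) = 57.85°, so the bearing is 58°.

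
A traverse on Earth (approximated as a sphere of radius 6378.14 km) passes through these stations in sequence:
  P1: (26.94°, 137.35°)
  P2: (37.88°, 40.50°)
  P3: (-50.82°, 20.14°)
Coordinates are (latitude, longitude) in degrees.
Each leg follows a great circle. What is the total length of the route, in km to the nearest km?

18845 km

Leg P1→P2: central angle 1.3753 rad, distance 8771.8 km.
Leg P2→P3: central angle 1.5793 rad, distance 10072.8 km.
Total: 8771.8 + 10072.8 ≈ 18845 km.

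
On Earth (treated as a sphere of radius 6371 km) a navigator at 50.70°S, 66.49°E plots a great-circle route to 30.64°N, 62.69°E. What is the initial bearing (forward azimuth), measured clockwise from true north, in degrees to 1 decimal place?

356.7°

With φ₁ = -0.8849, φ₂ = 0.5348, Δλ = -0.0663 rad, the forward-azimuth formula gives
θ = atan2( sin Δλ cos φ₂ , cos φ₁ sin φ₂ − sin φ₁ cos φ₂ cos Δλ ) = atan2(-0.0570, 0.9871) = -3.31°.
Adding 360° brings this into [0°, 360°): 356.7°.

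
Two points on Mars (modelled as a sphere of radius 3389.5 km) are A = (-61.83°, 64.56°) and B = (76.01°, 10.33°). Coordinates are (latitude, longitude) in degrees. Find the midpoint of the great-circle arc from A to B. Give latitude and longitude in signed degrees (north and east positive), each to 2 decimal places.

Central angle δ = 2.4795 rad. Interpolating on the sphere with fraction f = 0.5:
P = [sin((1−f)δ)·A + sin(fδ)·B] / sin δ = 1.5382·A + 1.5382·B in Cartesian coordinates,
giving P = (0.6778, 0.7225, 0.1366), i.e. latitude 7.85°, longitude 46.83°.

7.85°, 46.83°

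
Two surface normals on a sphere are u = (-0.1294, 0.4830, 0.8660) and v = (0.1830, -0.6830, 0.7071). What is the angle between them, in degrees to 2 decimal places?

u·v = 0.2588; |u| = 1.0000, |v| = 1.0000.
cos θ = (u·v)/(|u||v|) = 0.2588, so θ = 75.00°.

75.00°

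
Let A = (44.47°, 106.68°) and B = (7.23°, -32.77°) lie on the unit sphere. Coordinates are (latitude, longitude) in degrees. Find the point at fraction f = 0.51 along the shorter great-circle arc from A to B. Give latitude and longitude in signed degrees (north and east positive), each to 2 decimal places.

The central angle between A and B is δ = 2.0373 rad.
With f = 0.51, the slerp weights are sin((1−f)δ)/sin δ = 0.9411 and sin(fδ)/sin δ = 0.9650.
Weighted sum of the unit vectors: (0.9411)·(-0.2048,0.6836,0.7005) + (0.9650)·(0.8342,-0.5370,0.1259) = (0.6122, 0.1251, 0.7807).
Converting back: φ = atan2(z, √(x²+y²)) = 51.33°, λ = atan2(y, x) = 11.55°.

51.33°, 11.55°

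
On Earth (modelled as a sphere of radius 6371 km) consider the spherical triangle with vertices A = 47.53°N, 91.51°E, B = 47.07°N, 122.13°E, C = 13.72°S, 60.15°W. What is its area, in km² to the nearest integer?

40824565 km²

Side lengths (central angles): a = 2.5586, b = 2.4223, c = 0.3602 rad; semiperimeter s = 2.6705.
By l'Huilier's theorem, tan(E/4) = √[tan(s/2) tan((s−a)/2) tan((s−b)/2) tan((s−c)/2)], giving spherical excess E = 1.0058 rad.
Area = E·R² = 1.0058 × (6371)² ≈ 40824565 km².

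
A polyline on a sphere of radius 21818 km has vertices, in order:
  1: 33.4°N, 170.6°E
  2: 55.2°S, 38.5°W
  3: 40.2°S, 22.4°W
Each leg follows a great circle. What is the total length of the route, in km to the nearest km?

64231 km

Leg 1→2: central angle 2.6226 rad, distance 57221.0 km.
Leg 2→3: central angle 0.3213 rad, distance 7009.9 km.
Total: 57221.0 + 7009.9 ≈ 64231 km.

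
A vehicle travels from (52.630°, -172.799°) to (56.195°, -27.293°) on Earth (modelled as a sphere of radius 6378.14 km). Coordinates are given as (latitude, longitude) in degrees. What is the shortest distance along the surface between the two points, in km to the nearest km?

7518 km

In radians: φ₁ = 0.9186, φ₂ = 0.9808, Δλ = 145.506° = 2.5396 rad.
Haversine: a = sin²(Δφ/2) + cos φ₁ cos φ₂ sin²(Δλ/2) = 0.0010 + (0.6070)(0.5564)(0.9121) = 0.30897.
Central angle c = 2·arcsin(√a) = 1.17878 rad.
Distance = R·c = 6378.14 × 1.1788 ≈ 7518 km.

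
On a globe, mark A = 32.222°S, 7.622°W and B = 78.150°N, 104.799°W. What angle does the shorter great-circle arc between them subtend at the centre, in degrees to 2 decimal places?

122.93°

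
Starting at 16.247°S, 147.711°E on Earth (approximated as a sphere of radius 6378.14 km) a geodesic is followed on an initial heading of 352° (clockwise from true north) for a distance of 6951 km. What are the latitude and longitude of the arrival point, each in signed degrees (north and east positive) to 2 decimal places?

Angular distance δ = d/R = 6951/6378.14 = 1.08982 rad; initial bearing θ = 6.1436 rad.
sin φ₂ = sin φ₁ cos δ + cos φ₁ sin δ cos θ = (-0.2798)(0.4626) + (0.9601)(0.8865)(0.9903) = 0.7134, so φ₂ = 45.51°.
Δλ = atan2(sin θ sin δ cos φ₁, cos δ − sin φ₁ sin φ₂) = atan2(-0.1185, 0.6622) = -10.141°.
λ₂ = 147.711° − 10.141° = 137.57°.

45.51°, 137.57°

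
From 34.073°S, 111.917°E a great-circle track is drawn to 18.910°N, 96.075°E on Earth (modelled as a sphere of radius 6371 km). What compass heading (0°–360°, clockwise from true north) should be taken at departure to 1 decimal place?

Δλ = -15.842° = -0.2765 rad.
y = sin Δλ · cos φ₂ = (-0.2730)(0.9460) = -0.2583
x = cos φ₁ sin φ₂ − sin φ₁ cos φ₂ cos Δλ = (0.8283)(0.3241) − (-0.5602)(0.9460)(0.9620) = 0.7783
θ = atan2(y, x) = -18.36°; adding 360° gives 341.6°.

341.6°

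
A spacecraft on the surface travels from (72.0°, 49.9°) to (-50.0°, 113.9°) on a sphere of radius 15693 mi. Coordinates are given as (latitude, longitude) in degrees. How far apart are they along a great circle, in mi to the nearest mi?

35579 mi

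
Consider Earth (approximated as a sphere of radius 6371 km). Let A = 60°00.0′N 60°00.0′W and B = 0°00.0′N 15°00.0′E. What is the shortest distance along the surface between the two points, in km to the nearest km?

With latitudes φ₁ = 60.000°, φ₂ = 0.000° and longitude difference Δλ = 75.000°:
cos c = sin φ₁ sin φ₂ + cos φ₁ cos φ₂ cos Δλ = (0.8660)(0.0000) + (0.5000)(1.0000)(0.2588) = 0.12941,
so c = arccos(0.12941) = 1.44102 rad.
Distance = R·c = 6371 × 1.4410 ≈ 9181 km.

9181 km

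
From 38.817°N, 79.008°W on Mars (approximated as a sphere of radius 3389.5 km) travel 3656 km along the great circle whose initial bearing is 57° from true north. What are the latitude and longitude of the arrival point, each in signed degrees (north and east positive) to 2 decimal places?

Angular distance δ = d/R = 3656/3389.5 = 1.07863 rad; initial bearing θ = 0.9948 rad.
sin φ₂ = sin φ₁ cos δ + cos φ₁ sin δ cos θ = (0.6268)(0.4725) + (0.7792)(0.8813)(0.5446) = 0.6702, so φ₂ = 42.08°.
Δλ = atan2(sin θ sin δ cos φ₁, cos δ − sin φ₁ sin φ₂) = atan2(0.5759, 0.0524) = 84.797°.
λ₂ = -79.008° + 84.797° = 5.79°.

42.08°, 5.79°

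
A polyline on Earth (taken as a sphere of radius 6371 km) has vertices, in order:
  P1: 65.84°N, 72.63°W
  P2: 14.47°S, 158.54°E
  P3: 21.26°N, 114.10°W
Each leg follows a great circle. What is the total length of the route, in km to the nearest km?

Leg P1→P2: central angle 2.0674 rad, distance 13171.6 km.
Leg P2→P3: central angle 1.6199 rad, distance 10320.1 km.
Total: 13171.6 + 10320.1 ≈ 23492 km.

23492 km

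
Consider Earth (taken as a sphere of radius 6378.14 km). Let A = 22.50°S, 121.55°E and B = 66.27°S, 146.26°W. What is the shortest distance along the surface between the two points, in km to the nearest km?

7832 km

With latitudes φ₁ = -22.500°, φ₂ = -66.270° and longitude difference Δλ = 92.190°:
Haversine: a = sin²(Δφ/2) + cos φ₁ cos φ₂ sin²(Δλ/2) = 0.1389 + (0.9239)(0.4024)(0.5191) = 0.33194.
Central angle c = 2·arcsin(√a) = 1.22800 rad.
Distance = R·c = 6378.14 × 1.2280 ≈ 7832 km.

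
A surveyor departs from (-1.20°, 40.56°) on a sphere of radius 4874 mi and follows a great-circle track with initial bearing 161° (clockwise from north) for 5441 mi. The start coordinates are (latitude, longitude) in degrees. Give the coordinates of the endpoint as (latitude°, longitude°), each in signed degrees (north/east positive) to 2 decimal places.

Angular distance δ = d/R = 5441/4874 = 1.11633 rad; initial bearing θ = 2.8100 rad.
sin φ₂ = sin φ₁ cos δ + cos φ₁ sin δ cos θ = (-0.0209)(0.4390) + (0.9998)(0.8985)(-0.9455) = -0.8586, so φ₂ = -59.15°.
Δλ = atan2(sin θ sin δ cos φ₁, cos δ − sin φ₁ sin φ₂) = atan2(0.2925, 0.4210) = 34.787°.
λ₂ = 40.560° + 34.787° = 75.35°.

-59.15°, 75.35°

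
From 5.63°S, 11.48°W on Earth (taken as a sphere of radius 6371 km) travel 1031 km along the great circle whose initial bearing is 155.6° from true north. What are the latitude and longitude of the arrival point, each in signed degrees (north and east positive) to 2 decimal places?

-14.05°, -7.55°

Angular distance δ = d/R = 1031/6371 = 0.16183 rad; initial bearing θ = 2.7157 rad.
sin φ₂ = sin φ₁ cos δ + cos φ₁ sin δ cos θ = (-0.0981)(0.9869) + (0.9952)(0.1611)(-0.9107) = -0.2428, so φ₂ = -14.05°.
Δλ = atan2(sin θ sin δ cos φ₁, cos δ − sin φ₁ sin φ₂) = atan2(0.0662, 0.9631) = 3.934°.
λ₂ = -11.480° + 3.934° = -7.55°.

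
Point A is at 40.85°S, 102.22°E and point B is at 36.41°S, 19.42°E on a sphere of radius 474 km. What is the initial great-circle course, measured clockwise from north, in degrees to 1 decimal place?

Δλ = -82.800° = -1.4451 rad.
y = sin Δλ · cos φ₂ = (-0.9921)(0.8048) = -0.7984
x = cos φ₁ sin φ₂ − sin φ₁ cos φ₂ cos Δλ = (0.7564)(-0.5936) − (-0.6541)(0.8048)(0.1253) = -0.3830
θ = atan2(y, x) = -115.63°; adding 360° gives 244.4°.

244.4°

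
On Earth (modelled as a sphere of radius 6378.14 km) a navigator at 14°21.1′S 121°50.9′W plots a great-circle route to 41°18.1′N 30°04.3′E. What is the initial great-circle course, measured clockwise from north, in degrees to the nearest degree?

37°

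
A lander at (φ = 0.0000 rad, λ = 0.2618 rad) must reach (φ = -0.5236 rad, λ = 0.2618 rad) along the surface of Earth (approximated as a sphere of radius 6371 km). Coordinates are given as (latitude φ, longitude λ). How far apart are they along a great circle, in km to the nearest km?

In radians: φ₁ = 0.0000, φ₂ = -0.5236, Δλ = 0.000° = 0.0000 rad.
cos c = sin φ₁ sin φ₂ + cos φ₁ cos φ₂ cos Δλ = (0.0000)(-0.5000) + (1.0000)(0.8660)(1.0000) = 0.86602,
so c = arccos(0.86602) = 0.52360 rad.
Distance = R·c = 6371 × 0.5236 ≈ 3336 km.

3336 km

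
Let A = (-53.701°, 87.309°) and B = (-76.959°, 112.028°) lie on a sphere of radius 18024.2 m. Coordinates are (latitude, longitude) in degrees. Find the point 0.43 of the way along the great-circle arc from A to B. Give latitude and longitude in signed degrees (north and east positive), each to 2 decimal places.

The central angle between A and B is δ = 0.4359 rad.
With f = 0.43, the slerp weights are sin((1−f)δ)/sin δ = 0.5824 and sin(fδ)/sin δ = 0.4413.
Weighted sum of the unit vectors: (0.5824)·(0.0278,0.5913,-0.8059) + (0.4413)·(-0.0846,0.2092,-0.9742) = (-0.0212, 0.4367, -0.8993).
Converting back: φ = atan2(z, √(x²+y²)) = -64.07°, λ = atan2(y, x) = 92.77°.

-64.07°, 92.77°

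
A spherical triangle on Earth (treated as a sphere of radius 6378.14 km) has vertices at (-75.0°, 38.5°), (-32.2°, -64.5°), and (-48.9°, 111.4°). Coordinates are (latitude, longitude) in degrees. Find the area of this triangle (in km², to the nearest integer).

Side lengths (central angles): a = 1.7247, b = 0.6795, c = 1.0867 rad; semiperimeter s = 1.7454.
By l'Huilier's theorem, tan(E/4) = √[tan(s/2) tan((s−a)/2) tan((s−b)/2) tan((s−c)/2)], giving spherical excess E = 0.1994 rad.
Area = E·R² = 0.1994 × (6378.14)² ≈ 8110734 km².

8110734 km²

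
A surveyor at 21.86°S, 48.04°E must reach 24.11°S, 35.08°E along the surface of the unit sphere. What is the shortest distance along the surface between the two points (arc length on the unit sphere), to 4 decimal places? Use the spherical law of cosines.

0.2118

With latitudes φ₁ = -21.860°, φ₂ = -24.110° and longitude difference Δλ = -12.960°:
cos c = sin φ₁ sin φ₂ + cos φ₁ cos φ₂ cos Δλ = (-0.3723)(-0.4085) + (0.9281)(0.9128)(0.9745) = 0.97765,
so c = arccos(0.97765) = 0.21182 rad.
On the unit sphere the arc length equals the central angle: 0.2118.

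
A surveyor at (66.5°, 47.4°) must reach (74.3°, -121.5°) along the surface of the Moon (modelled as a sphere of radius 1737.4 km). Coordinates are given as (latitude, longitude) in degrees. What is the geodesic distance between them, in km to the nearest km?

In radians: φ₁ = 1.1606, φ₂ = 1.2968, Δλ = -168.900° = -2.9479 rad.
Haversine: a = sin²(Δφ/2) + cos φ₁ cos φ₂ sin²(Δλ/2) = 0.0046 + (0.3987)(0.2706)(0.9906) = 0.11152.
Central angle c = 2·arcsin(√a) = 0.68097 rad.
Distance = R·c = 1737.4 × 0.6810 ≈ 1183 km.

1183 km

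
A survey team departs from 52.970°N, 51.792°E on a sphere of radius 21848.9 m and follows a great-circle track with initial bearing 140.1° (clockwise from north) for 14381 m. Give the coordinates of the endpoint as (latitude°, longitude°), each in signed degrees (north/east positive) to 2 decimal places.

20.42°, 76.54°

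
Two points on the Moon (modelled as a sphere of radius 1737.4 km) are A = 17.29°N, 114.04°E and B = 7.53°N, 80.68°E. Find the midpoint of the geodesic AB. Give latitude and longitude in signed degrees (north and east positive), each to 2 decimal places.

The central angle between A and B is δ = 0.5925 rad.
With f = 0.5, the slerp weights are sin((1−f)δ)/sin δ = 0.5228 and sin(fδ)/sin δ = 0.5228.
Weighted sum of the unit vectors: (0.5228)·(-0.3890,0.8720,0.2972) + (0.5228)·(0.1606,0.9783,0.1310) = (-0.1194, 0.9673, 0.2239).
Converting back: φ = atan2(z, √(x²+y²)) = 12.94°, λ = atan2(y, x) = 97.04°.

12.94°, 97.04°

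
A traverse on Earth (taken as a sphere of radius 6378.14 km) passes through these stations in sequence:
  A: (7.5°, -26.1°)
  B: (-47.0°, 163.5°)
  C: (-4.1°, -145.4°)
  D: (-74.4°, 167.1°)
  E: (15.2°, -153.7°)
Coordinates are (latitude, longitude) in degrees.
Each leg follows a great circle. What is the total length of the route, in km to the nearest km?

41129 km

Leg A→B: central angle 2.4374 rad, distance 15546.3 km.
Leg B→C: central angle 1.0708 rad, distance 6829.4 km.
Leg C→D: central angle 1.3180 rad, distance 8406.6 km.
Leg D→E: central angle 1.6222 rad, distance 10346.9 km.
Total: 15546.3 + 6829.4 + 8406.6 + 10346.9 ≈ 41129 km.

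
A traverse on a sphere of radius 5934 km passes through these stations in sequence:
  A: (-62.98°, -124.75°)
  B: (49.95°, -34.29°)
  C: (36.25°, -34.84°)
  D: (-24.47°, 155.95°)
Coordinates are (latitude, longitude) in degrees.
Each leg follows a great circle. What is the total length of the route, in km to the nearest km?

32302 km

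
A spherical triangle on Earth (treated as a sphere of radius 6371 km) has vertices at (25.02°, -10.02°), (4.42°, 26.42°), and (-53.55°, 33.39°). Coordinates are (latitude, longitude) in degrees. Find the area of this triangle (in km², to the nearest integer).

Side lengths (central angles): a = 1.0169, b = 1.5199, c = 0.7084 rad; semiperimeter s = 1.6226.
By l'Huilier's theorem, tan(E/4) = √[tan(s/2) tan((s−a)/2) tan((s−b)/2) tan((s−c)/2)], giving spherical excess E = 0.3638 rad.
Area = E·R² = 0.3638 × (6371)² ≈ 14768163 km².

14768163 km²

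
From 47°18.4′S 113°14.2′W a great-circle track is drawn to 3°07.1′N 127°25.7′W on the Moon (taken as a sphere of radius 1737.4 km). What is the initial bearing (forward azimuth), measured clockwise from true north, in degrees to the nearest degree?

With φ₁ = -0.8257, φ₂ = 0.0544, Δλ = -0.2477 rad, the forward-azimuth formula gives
θ = atan2( sin Δλ cos φ₂ , cos φ₁ sin φ₂ − sin φ₁ cos φ₂ cos Δλ ) = atan2(-0.2448, 0.7484) = -18.11°.
Adding 360° brings this into [0°, 360°): 342°.

342°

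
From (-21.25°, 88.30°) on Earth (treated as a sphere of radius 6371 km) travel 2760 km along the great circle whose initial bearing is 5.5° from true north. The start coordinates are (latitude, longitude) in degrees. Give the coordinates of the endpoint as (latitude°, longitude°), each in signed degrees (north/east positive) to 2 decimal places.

Angular distance δ = d/R = 2760/6371 = 0.43321 rad; initial bearing θ = 0.0960 rad.
sin φ₂ = sin φ₁ cos δ + cos φ₁ sin δ cos θ = (-0.3624)(0.9076) + (0.9320)(0.4198)(0.9954) = 0.0605, so φ₂ = 3.47°.
Δλ = atan2(sin θ sin δ cos φ₁, cos δ − sin φ₁ sin φ₂) = atan2(0.0375, 0.9295) = 2.310°.
λ₂ = 88.300° + 2.310° = 90.61°.

3.47°, 90.61°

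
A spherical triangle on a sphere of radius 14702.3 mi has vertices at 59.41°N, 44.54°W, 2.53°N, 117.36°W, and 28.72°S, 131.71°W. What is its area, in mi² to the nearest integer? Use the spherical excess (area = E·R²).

17598850 mi²

Side lengths (central angles): a = 0.5960, b = 1.9732, c = 1.3815 rad; semiperimeter s = 1.9754.
By l'Huilier's theorem, tan(E/4) = √[tan(s/2) tan((s−a)/2) tan((s−b)/2) tan((s−c)/2)], giving spherical excess E = 0.0814 rad.
Area = E·R² = 0.0814 × (14702.3)² ≈ 17598850 mi².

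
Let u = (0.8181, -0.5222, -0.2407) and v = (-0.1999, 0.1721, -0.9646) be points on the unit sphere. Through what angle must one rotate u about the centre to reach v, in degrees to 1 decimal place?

u·v = -0.0212; |u| = 1.0000, |v| = 1.0000.
cos θ = (u·v)/(|u||v|) = -0.0212, so θ = 91.2°.

91.2°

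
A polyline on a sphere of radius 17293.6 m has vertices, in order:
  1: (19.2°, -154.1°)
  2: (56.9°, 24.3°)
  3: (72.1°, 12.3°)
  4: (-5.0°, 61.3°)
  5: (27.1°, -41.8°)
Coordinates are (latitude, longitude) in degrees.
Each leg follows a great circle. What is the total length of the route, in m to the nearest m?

Leg 1→2: central angle 1.8132 rad, distance 31356.6 m.
Leg 2→3: central angle 0.2789 rad, distance 4823.8 m.
Leg 3→4: central angle 1.4526 rad, distance 25120.4 m.
Leg 4→5: central angle 1.8139 rad, distance 31368.6 m.
Total: 31356.6 + 4823.8 + 25120.4 + 31368.6 ≈ 92669 m.

92669 m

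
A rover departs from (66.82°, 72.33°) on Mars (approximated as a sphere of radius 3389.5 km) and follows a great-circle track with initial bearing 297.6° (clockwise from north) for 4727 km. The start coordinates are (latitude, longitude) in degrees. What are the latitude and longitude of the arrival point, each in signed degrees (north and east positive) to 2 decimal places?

Angular distance δ = d/R = 4727/3389.5 = 1.39460 rad; initial bearing θ = 5.1941 rad.
sin φ₂ = sin φ₁ cos δ + cos φ₁ sin δ cos θ = (0.9193)(0.1753) + (0.3936)(0.9845)(0.4633) = 0.3407, so φ₂ = 19.92°.
Δλ = atan2(sin θ sin δ cos φ₁, cos δ − sin φ₁ sin φ₂) = atan2(-0.3434, -0.1379) = -111.876°.
λ₂ = 72.330° − 111.876° = -39.55°.

19.92°, -39.55°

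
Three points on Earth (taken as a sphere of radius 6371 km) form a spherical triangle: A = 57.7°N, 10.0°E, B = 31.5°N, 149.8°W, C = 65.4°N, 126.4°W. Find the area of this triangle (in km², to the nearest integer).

Side lengths (central angles): a = 0.6421, b = 0.9179, c = 1.5567 rad; semiperimeter s = 1.5584.
By l'Huilier's theorem, tan(E/4) = √[tan(s/2) tan((s−a)/2) tan((s−b)/2) tan((s−c)/2)], giving spherical excess E = 0.0464 rad.
Area = E·R² = 0.0464 × (6371)² ≈ 1885060 km².

1885060 km²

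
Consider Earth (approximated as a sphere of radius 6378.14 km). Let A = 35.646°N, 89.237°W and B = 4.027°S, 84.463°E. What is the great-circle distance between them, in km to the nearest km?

16459 km

With latitudes φ₁ = 35.646°, φ₂ = -4.027° and longitude difference Δλ = 173.700°:
cos c = sin φ₁ sin φ₂ + cos φ₁ cos φ₂ cos Δλ = (0.5828)(-0.0702) + (0.8126)(0.9975)(-0.9940) = -0.84666,
so c = arccos(-0.84666) = 2.58047 rad.
Distance = R·c = 6378.14 × 2.5805 ≈ 16459 km.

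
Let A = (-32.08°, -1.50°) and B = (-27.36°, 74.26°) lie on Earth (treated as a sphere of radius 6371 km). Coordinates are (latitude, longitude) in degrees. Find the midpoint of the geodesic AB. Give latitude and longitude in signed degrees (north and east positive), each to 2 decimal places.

Central angle δ = 1.1272 rad. Interpolating on the sphere with fraction f = 0.5:
P = [sin((1−f)δ)·A + sin(fδ)·B] / sin δ = 0.5915·A + 0.5915·B in Cartesian coordinates,
giving P = (0.6435, 0.4925, -0.5860), i.e. latitude -35.87°, longitude 37.43°.

-35.87°, 37.43°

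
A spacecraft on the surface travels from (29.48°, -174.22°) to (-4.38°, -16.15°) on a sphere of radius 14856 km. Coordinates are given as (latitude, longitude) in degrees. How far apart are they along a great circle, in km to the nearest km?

Let φ₁ = 0.5145 rad, φ₂ = -0.0764 rad, and Δλ = 2.7588 rad.
cos c = sin φ₁ sin φ₂ + cos φ₁ cos φ₂ cos Δλ = (0.4921)(-0.0764) + (0.8705)(0.9971)(-0.9276) = -0.84276,
so c = arccos(-0.84276) = 2.57319 rad.
Distance = R·c = 14856 × 2.5732 ≈ 38227 km.

38227 km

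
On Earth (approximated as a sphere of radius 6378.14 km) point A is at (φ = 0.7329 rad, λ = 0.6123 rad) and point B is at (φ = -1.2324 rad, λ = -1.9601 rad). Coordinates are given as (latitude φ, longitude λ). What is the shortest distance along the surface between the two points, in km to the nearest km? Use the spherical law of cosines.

16367 km

In radians: φ₁ = 0.7329, φ₂ = -1.2324, Δλ = -147.388° = -2.5724 rad.
cos c = sin φ₁ sin φ₂ + cos φ₁ cos φ₂ cos Δλ = (0.6690)(-0.9433) + (0.7432)(0.3320)(-0.8423) = -0.83892,
so c = arccos(-0.83892) = 2.56609 rad.
Distance = R·c = 6378.14 × 2.5661 ≈ 16367 km.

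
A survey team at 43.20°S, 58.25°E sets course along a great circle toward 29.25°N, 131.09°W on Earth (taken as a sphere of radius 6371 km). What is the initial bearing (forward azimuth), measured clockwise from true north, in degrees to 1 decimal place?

148.7°

With φ₁ = -0.7540, φ₂ = 0.5105, Δλ = 2.9786 rad, the forward-azimuth formula gives
θ = atan2( sin Δλ cos φ₂ , cos φ₁ sin φ₂ − sin φ₁ cos φ₂ cos Δλ ) = atan2(0.1416, -0.2332) = 148.73°.
So the initial bearing is 148.7°.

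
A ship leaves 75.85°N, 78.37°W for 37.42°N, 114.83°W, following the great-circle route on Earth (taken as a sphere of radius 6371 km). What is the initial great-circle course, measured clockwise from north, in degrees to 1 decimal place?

With φ₁ = 1.3238, φ₂ = 0.6531, Δλ = -0.6363 rad, the forward-azimuth formula gives
θ = atan2( sin Δλ cos φ₂ , cos φ₁ sin φ₂ − sin φ₁ cos φ₂ cos Δλ ) = atan2(-0.4720, -0.4708) = -134.93°.
Adding 360° brings this into [0°, 360°): 225.1°.

225.1°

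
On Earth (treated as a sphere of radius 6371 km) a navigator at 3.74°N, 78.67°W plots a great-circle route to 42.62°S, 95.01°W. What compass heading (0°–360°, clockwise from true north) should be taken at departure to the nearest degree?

196°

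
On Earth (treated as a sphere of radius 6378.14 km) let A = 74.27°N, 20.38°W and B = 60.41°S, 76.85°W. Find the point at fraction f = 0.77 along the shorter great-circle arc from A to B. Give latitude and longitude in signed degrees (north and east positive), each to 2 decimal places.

Central angle δ = 2.4388 rad. Interpolating on the sphere with fraction f = 0.77:
P = [sin((1−f)δ)·A + sin(fδ)·B] / sin δ = 0.8231·A + 1.4748·B in Cartesian coordinates,
giving P = (0.3749, -0.7869, -0.4902), i.e. latitude -29.36°, longitude -64.53°.

-29.36°, -64.53°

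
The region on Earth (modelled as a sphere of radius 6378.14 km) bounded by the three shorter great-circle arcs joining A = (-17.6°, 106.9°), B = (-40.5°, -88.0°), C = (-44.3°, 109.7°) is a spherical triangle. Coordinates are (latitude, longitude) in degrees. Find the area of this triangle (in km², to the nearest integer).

Side lengths (central angles): a = 1.6357, b = 0.4678, c = 2.0991 rad; semiperimeter s = 2.1013.
By l'Huilier's theorem, tan(E/4) = √[tan(s/2) tan((s−a)/2) tan((s−b)/2) tan((s−c)/2)], giving spherical excess E = 0.0883 rad.
Area = E·R² = 0.0883 × (6378.14)² ≈ 3593145 km².

3593145 km²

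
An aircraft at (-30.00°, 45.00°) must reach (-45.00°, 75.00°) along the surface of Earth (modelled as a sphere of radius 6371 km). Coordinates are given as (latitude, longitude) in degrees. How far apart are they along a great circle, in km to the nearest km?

3101 km

In radians: φ₁ = -0.5236, φ₂ = -0.7854, Δλ = 30.000° = 0.5236 rad.
cos c = sin φ₁ sin φ₂ + cos φ₁ cos φ₂ cos Δλ = (-0.5000)(-0.7071) + (0.8660)(0.7071)(0.8660) = 0.88388,
so c = arccos(0.88388) = 0.48669 rad.
Distance = R·c = 6371 × 0.4867 ≈ 3101 km.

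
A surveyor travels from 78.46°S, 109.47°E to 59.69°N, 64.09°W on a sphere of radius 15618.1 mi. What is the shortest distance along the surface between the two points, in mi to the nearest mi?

43918 mi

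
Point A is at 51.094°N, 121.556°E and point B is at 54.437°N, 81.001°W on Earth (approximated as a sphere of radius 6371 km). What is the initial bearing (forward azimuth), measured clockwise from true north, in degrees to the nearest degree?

With φ₁ = 0.8918, φ₂ = 0.9501, Δλ = 2.7479 rad, the forward-azimuth formula gives
θ = atan2( sin Δλ cos φ₂ , cos φ₁ sin φ₂ − sin φ₁ cos φ₂ cos Δλ ) = atan2(0.2231, 0.9289) = 13.51°.
So the initial bearing is 14°.

14°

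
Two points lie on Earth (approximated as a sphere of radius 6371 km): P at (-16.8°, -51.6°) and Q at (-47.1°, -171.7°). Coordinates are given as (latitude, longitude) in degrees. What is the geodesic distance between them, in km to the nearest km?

10742 km

With latitudes φ₁ = -16.800°, φ₂ = -47.100° and longitude difference Δλ = -120.100°:
cos c = sin φ₁ sin φ₂ + cos φ₁ cos φ₂ cos Δλ = (-0.2890)(-0.7325) + (0.9573)(0.6807)(-0.5015) = -0.11509,
so c = arccos(-0.11509) = 1.68614 rad.
Distance = R·c = 6371 × 1.6861 ≈ 10742 km.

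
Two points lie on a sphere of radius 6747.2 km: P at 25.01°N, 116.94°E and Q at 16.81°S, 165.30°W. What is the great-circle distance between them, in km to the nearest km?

With latitudes φ₁ = 25.010°, φ₂ = -16.810° and longitude difference Δλ = 77.760°:
cos c = sin φ₁ sin φ₂ + cos φ₁ cos φ₂ cos Δλ = (0.4228)(-0.2892) + (0.9062)(0.9573)(0.2120) = 0.06165,
so c = arccos(0.06165) = 1.50911 rad.
Distance = R·c = 6747.2 × 1.5091 ≈ 10182 km.

10182 km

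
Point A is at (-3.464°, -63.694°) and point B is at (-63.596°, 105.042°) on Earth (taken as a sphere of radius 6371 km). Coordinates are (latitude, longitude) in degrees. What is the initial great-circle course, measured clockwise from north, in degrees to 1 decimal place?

174.6°

Δλ = 168.736° = 2.9450 rad.
y = sin Δλ · cos φ₂ = (0.1953)(0.4447) = 0.0869
x = cos φ₁ sin φ₂ − sin φ₁ cos φ₂ cos Δλ = (0.9982)(-0.8957) − (-0.0604)(0.4447)(-0.9807) = -0.9204
θ = atan2(y, x) = 174.61°, so the bearing is 174.6°.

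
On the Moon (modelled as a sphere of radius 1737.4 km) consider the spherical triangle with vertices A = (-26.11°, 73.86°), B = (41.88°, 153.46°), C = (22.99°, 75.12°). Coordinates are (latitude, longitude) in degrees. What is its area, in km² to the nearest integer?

Side lengths (central angles): a = 1.1601, b = 0.8572, c = 1.7448 rad; semiperimeter s = 1.8810.
By l'Huilier's theorem, tan(E/4) = √[tan(s/2) tan((s−a)/2) tan((s−b)/2) tan((s−c)/2)], giving spherical excess E = 0.5593 rad.
Area = E·R² = 0.5593 × (1737.4)² ≈ 1688367 km².

1688367 km²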